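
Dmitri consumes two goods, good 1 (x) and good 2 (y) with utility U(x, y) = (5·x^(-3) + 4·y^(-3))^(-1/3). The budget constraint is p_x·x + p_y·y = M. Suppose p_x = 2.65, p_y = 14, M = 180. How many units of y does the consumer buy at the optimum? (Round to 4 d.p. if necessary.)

y* = 9.864

From the CES first-order condition, (5/4)·(y/x)^(4) = p_x/p_y.
Hence y/x = ((4/5)·p_x/p_y)^(1/(4)), i.e. raised to the 0.25 power.
Substitute y = (y/x)·x into the budget: x* = M/(p_x + p_y·(y/x)).
Numerically y/x = 0.623809, so x* = 180/(2.65 + 14·0.623809) = 15.8126 and y* = 0.623809·15.8126 = 9.864.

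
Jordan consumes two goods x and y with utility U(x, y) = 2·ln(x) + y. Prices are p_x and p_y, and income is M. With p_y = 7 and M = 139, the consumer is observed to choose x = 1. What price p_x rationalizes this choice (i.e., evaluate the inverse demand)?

p_x = 14

Set MRS = p_x/p_y: (2/x)/1 = p_x/p_y.
So x*(p_x,p_y) = 2·p_y/p_x, independent of income; and y* = (M − 2·p_y)/p_y.
Set x* = 1 in the demand function and solve for p_x: p_x = 14.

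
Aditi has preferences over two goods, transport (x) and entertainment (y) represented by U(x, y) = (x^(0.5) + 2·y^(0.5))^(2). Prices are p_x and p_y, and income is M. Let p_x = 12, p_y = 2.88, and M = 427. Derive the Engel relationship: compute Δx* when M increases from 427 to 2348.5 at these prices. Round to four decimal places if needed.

MU_x ∝ x^(-0.5), MU_y ∝ 2·y^(-0.5), so MRS = (1/2)·(y/x)^(0.5) = p_x/p_y.
Solve for the ratio: y/x = [2·p_x/p_y]^(2).
With the ratio pinned down, the budget gives x* = M/(p_x + p_y·(y/x)) and y* = (y/x)·x*.
Numerically y/x = 69.444444, so x* = 427/(12 + 2.88·69.444444) = 2.0142.
At M' = 2348.5: x* = 11.0778. Change: 11.0778 − 2.0142 = 9.0637.

Δx* = 9.0637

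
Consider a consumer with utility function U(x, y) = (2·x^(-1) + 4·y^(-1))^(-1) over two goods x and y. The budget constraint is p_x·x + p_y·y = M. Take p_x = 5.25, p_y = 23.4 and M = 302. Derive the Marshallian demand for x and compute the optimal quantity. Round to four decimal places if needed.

MRS = MU_x/MU_y = (1/2)·(y/x)^(2). Set equal to p_x/p_y.
Hence y/x = (2·p_x/p_y)^(1/(2)), i.e. raised to the 0.5 power.
Substitute y = (y/x)·x into the budget: x* = M/(p_x + p_y·(y/x)).
Numerically y/x = 0.669864, so x* = 302/(5.25 + 23.4·0.669864) = 14.4326.

x* = 14.4326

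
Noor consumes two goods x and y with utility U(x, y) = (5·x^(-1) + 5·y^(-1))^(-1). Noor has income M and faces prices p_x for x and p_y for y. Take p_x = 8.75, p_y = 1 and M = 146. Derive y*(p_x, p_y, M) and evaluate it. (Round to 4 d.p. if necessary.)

y* = 36.8869

MU_x ∝ 5·x^(-2), MU_y ∝ 5·y^(-2), so MRS = (y/x)^(2) = p_x/p_y.
Solve for the ratio: y/x = [p_x/p_y]^(0.5).
With the ratio pinned down, the budget gives x* = M/(p_x + p_y·(y/x)) and y* = (y/x)·x*.
Numerically y/x = 2.95804, so x* = 146/(8.75 + 1·2.95804) = 12.4701 and y* = 2.95804·12.4701 = 36.8869.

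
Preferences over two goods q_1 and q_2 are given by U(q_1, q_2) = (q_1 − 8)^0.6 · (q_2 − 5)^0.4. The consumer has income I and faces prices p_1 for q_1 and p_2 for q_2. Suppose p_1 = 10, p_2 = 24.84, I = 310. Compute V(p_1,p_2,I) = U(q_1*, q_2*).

MRS = (3/2)·(q_2−5)/(q_1−8). Tangency with p_1/p_2 gives q_2−5 = (2/3)·(p_1/p_2)·(q_1−8).
After buying the subsistence bundle (8, 5), a share 0.6 of the remaining income goes to q_1: q_1* = 8 + 0.6·(I − 8p_1 − 5p_2)/p_1.
Discretionary income = 310 − 8·10 − 5·24.84 = 105.8; q_1* = 8 + 0.6·105.8/10 = 14.348; q_2* = 5 + 0.4·105.8/24.84 = 6.7037.
Utility at the optimum: U(14.348, 6.7037) = 3.7509.

V = 3.7509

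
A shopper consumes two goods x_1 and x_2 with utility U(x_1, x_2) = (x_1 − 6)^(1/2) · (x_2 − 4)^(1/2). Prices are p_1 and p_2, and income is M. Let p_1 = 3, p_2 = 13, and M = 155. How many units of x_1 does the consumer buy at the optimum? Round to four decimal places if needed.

Let x_1' = x_1−6, x_2' = x_2−4. MRS = x_2'/x_1' = p_1/p_2.
After buying the subsistence bundle (6, 4), a share 0.5 of the remaining income goes to x_1: x_1* = 6 + 0.5·(M − 6p_1 − 4p_2)/p_1.
Discretionary income = 155 − 6·3 − 4·13 = 85; x_1* = 6 + 0.5·85/3 = 20.1667.

x_1* = 20.1667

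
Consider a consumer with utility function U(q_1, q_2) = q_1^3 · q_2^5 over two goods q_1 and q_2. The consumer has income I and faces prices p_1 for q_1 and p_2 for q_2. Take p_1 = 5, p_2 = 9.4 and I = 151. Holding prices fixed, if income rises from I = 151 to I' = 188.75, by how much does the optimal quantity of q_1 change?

MU_q_1/MU_q_2 = (3·q_2)/(5·q_1); tangency sets this equal to p_1/p_2.
So 3·p_2·q_2 = 5·p_1·q_1; combined with the budget, a share 0.375 of income goes to q_1.
Demand: q_1*(p_1,p_2,I) = 0.375·I/p_1 and q_2* = 0.625·I/p_2.
At p_1=5, p_2=9.4, I=151: q_1* = 0.375·151/5 = 11.325.
At I' = 188.75: q_1* = 14.1562. Change: 14.1562 − 11.325 = 2.8313.

Δq_1* = 2.8313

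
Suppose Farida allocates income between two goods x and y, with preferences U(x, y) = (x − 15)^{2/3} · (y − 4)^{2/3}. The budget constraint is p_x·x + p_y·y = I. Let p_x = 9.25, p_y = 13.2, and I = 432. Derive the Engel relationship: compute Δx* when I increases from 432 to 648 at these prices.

MRS = (y−4)/(x−15). Tangency with p_x/p_y gives y−4 = (p_x/p_y)·(x−15).
Substituting into the budget: x* = 15 + 0.5·(I − 15·p_x − 4·p_y)/p_x, and y* = 4 + 0.5·(…)/p_y.
Discretionary income = 432 − 15·9.25 − 4·13.2 = 240.45; x* = 15 + 0.5·240.45/9.25 = 27.9973.
At I' = 648: x* = 39.673. Change: 39.673 − 27.9973 = 11.6757.

Δx* = 11.6757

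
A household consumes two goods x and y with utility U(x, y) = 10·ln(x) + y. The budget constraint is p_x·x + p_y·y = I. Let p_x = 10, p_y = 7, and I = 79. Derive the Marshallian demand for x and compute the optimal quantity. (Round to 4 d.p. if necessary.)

x* = 7

Set MRS = p_x/p_y: (10/x)/1 = p_x/p_y.
So x*(p_x,p_y) = 10·p_y/p_x, independent of income; and y* = (I − 10·p_y)/p_y.
At the given prices: x* = 10·7/10 = 7.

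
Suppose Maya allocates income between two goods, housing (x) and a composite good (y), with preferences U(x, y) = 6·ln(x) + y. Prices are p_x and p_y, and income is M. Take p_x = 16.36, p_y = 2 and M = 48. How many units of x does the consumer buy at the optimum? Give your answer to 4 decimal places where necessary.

x* = 0.7335

Set MRS = p_x/p_y: (6/x)/1 = p_x/p_y.
So x*(p_x,p_y) = 6·p_y/p_x, independent of income; and y* = (M − 6·p_y)/p_y.
At the given prices: x* = 6·2/16.36 = 0.7335.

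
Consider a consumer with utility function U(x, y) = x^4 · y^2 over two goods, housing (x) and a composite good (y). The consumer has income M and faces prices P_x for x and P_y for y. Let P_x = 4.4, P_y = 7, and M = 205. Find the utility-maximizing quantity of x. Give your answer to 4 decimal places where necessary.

x* = 31.0606

Tangency: MRS = 2·y/x = P_x/P_y.
Rearranging, P_y·y = (1/2)·P_x·x. Substituting into the budget gives P_x·x·(1 + (1/2)) = M.
Demand: x*(P_x,P_y,M) = 2/3·M/P_x and y* = 1/3·M/P_y.
At P_x=4.4, P_y=7, M=205: x* = 2/3·205/4.4 = 31.0606.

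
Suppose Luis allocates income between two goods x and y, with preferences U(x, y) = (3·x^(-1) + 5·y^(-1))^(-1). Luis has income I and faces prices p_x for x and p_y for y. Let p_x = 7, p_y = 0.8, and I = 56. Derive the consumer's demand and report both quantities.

x* = 5.5693, y* = 21.2683

MRS = MU_x/MU_y = (3/5)·(y/x)^(2). Set equal to p_x/p_y.
Hence y/x = ((5/3)·p_x/p_y)^(1/(2)), i.e. raised to the 0.5 power.
With the ratio pinned down, the budget gives x* = I/(p_x + p_y·(y/x)) and y* = (y/x)·x*.
Numerically y/x = 3.818813, so x* = 56/(7 + 0.8·3.818813) = 5.5693 and y* = 3.818813·5.5693 = 21.2683.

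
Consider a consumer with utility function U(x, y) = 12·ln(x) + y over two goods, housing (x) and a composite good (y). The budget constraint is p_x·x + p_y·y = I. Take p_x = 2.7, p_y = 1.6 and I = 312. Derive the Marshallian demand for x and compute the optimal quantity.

x* = 7.1111

Set MRS = p_x/p_y: (12/x)/1 = p_x/p_y.
So x*(p_x,p_y) = 12·p_y/p_x, independent of income; and y* = (I − 12·p_y)/p_y.
At the given prices: x* = 12·1.6/2.7 = 7.1111.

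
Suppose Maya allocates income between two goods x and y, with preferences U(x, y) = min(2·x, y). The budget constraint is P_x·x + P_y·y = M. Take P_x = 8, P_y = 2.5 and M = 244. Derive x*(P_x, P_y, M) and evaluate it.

With perfect complements, no substitution: consume in ratio x:y = 1:2.
Budget: P_x·x + P_y·2·x = M, so (P_x + 2·P_y)·x = M.
Demand: x*(P_x,P_y,M) = M/(P_x + 2·P_y), y* = 2·M/(P_x + 2·P_y).
Here 8 + 2·2.5 = 13, giving x* = 18.7692.

x* = 18.7692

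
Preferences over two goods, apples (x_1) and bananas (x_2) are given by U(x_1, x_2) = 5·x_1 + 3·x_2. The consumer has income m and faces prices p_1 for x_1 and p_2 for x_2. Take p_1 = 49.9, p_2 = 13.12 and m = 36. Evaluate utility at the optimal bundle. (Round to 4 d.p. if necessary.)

V = 8.2317

Perfect substitutes: compare marginal utility per dollar. 5/p_1 vs 3/p_2 → 0.1002 vs 0.2287.
x_2 gives more utility per dollar, so spend all income on x_2: x_2* = m/p_2, x_1* = 0.
Numerically: x_1* = 0, x_2* = 2.7439.
Utility at the optimum: U(0, 2.7439) = 8.2317.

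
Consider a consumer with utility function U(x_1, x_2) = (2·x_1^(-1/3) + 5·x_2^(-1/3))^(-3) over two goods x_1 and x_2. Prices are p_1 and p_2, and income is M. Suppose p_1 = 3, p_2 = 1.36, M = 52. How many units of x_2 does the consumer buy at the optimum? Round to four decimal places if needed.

Numerically x_2/x_1 = 3.598668, so x_1* = 52/(3 + 1.36·3.598668) = 6.5871 and x_2* = 3.598668·6.5871 = 23.7049.

x_2* = 23.7049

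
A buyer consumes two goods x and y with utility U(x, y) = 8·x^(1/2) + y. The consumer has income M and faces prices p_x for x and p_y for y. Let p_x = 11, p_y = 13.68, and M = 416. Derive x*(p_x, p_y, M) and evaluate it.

Set MRS = p_x/p_y: 4·x^(−1/2) = p_x/p_y.
Thus x* = (4·p_y/p_x)² — independent of M — with the rest of income spent on y.
Plugging in: x* = (4·13.68/11)² = 24.7461.

x* = 24.7461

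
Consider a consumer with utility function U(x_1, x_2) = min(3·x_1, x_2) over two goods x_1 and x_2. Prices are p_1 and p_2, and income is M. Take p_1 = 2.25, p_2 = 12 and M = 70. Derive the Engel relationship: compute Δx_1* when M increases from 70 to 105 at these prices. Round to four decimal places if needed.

Δx_1* = 0.915

Demand: x_1*(p_1,p_2,M) = M/(p_1 + 3·p_2), x_2* = 3·M/(p_1 + 3·p_2).
Here 2.25 + 3·12 = 38.25, giving x_1* = 1.8301.
At M' = 105: x_1* = 2.7451. Change: 2.7451 − 1.8301 = 0.915.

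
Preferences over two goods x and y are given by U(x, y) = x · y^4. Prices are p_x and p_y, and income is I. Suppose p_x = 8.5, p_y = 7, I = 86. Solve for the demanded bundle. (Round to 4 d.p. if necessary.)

x* = 2.0235, y* = 9.8286

The MRS is (1/4)·y/x. Set MRS = p_x/p_y.
So p_y·y = 4·p_x·x; combined with the budget, a share 0.2 of income goes to x.
Demand: x*(p_x,p_y,I) = 0.2·I/p_x and y* = 0.8·I/p_y.
At p_x=8.5, p_y=7, I=86: x* = 0.2·86/8.5 = 2.0235, y* = 9.8286.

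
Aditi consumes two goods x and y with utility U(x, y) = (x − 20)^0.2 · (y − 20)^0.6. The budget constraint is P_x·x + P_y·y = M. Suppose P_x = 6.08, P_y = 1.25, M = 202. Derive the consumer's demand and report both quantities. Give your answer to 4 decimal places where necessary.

This is Cobb-Douglas in (x−20, y−20): tangency gives 0.2·P_y·(y−20) = 0.6·P_x·(x−20).
Substituting into the budget: x* = 20 + 0.25·(M − 20·P_x − 20·P_y)/P_x, and y* = 20 + 0.75·(…)/P_y.
Discretionary income = 202 − 20·6.08 − 20·1.25 = 55.4; x* = 20 + 0.25·55.4/6.08 = 22.278; y* = 20 + 0.75·55.4/1.25 = 53.24.

x* = 22.278, y* = 53.24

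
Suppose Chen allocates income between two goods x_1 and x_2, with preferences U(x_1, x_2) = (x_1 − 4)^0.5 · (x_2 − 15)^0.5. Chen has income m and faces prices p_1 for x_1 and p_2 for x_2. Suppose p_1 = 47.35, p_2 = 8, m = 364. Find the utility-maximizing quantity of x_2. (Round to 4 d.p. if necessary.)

x_2* = 18.4125

Let x_1' = x_1−4, x_2' = x_2−15. MRS = x_2'/x_1' = p_1/p_2.
Substituting into the budget: x_1* = 4 + 0.5·(m − 4·p_1 − 15·p_2)/p_1, and x_2* = 15 + 0.5·(…)/p_2.
Discretionary income = 364 − 4·47.35 − 15·8 = 54.6; x_2* = 15 + 0.5·54.6/8 = 18.4125.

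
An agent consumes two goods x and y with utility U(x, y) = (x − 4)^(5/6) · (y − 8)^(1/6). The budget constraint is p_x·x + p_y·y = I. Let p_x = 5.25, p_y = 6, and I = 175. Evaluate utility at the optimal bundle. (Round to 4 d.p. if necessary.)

MRS = 5·(y−8)/(x−4). Tangency with p_x/p_y gives y−8 = (1/5)·(p_x/p_y)·(x−4).
Substituting into the budget: x* = 4 + 5/6·(I − 4·p_x − 8·p_y)/p_x, and y* = 8 + 1/6·(…)/p_y.
Discretionary income = 175 − 4·5.25 − 8·6 = 106; x* = 4 + 5/6·106/5.25 = 20.8254; y* = 8 + 1/6·106/6 = 10.9444.
Utility at the optimum: U(20.8254, 10.9444) = 12.5836.

V = 12.5836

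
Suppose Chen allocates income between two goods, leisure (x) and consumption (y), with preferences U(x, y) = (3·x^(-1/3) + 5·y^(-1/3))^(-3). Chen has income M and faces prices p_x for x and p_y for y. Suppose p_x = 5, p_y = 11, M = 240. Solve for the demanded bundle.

x* = 17.2262, y* = 13.9881

MRS = MU_x/MU_y = (3/5)·(y/x)^(4/3). Set equal to p_x/p_y.
Hence y/x = ((5/3)·p_x/p_y)^(1/(4/3)), i.e. raised to the 0.75 power.
Substitute y = (y/x)·x into the budget: x* = M/(p_x + p_y·(y/x)).
Numerically y/x = 0.812025, so x* = 240/(5 + 11·0.812025) = 17.2262 and y* = 0.812025·17.2262 = 13.9881.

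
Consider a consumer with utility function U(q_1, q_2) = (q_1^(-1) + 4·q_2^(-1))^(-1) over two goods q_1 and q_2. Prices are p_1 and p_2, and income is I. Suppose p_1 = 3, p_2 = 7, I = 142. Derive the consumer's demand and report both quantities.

q_1* = 11.6727, q_2* = 15.2831

Substitute q_2 = (q_2/q_1)·q_1 into the budget: q_1* = I/(p_1 + p_2·(q_2/q_1)).
Numerically q_2/q_1 = 1.309307, so q_1* = 142/(3 + 7·1.309307) = 11.6727 and q_2* = 1.309307·11.6727 = 15.2831.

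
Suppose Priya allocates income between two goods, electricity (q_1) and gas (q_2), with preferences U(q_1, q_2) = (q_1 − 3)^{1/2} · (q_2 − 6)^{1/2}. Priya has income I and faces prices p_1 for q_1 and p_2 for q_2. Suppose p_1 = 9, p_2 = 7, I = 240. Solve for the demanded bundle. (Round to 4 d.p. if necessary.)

q_1* = 12.5, q_2* = 18.2143

Let q_1' = q_1−3, q_2' = q_2−6. MRS = q_2'/q_1' = p_1/p_2.
Substituting into the budget: q_1* = 3 + 0.5·(I − 3·p_1 − 6·p_2)/p_1, and q_2* = 6 + 0.5·(…)/p_2.
Discretionary income = 240 − 3·9 − 6·7 = 171; q_1* = 3 + 0.5·171/9 = 12.5; q_2* = 6 + 0.5·171/7 = 18.2143.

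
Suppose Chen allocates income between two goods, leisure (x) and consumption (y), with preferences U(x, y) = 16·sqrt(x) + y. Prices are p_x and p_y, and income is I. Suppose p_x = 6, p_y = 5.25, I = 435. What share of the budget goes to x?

Set MRS = p_x/p_y: 8·x^(−1/2) = p_x/p_y.
Thus x* = (8·p_y/p_x)² — independent of I — with the rest of income spent on y.
Plugging in: x* = (8·5.25/6)² = 49, y* = 26.8571.
Expenditure on x: 6·49 = 294; share = 0.6759.

share on x = 0.6759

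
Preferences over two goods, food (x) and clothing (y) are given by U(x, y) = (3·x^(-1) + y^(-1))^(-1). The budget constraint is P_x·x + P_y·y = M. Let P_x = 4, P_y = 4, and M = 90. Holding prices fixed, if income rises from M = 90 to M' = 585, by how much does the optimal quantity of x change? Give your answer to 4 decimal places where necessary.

Substitute y = (y/x)·x into the budget: x* = M/(P_x + P_y·(y/x)).
Numerically y/x = 0.57735, so x* = 90/(4 + 4·0.57735) = 14.2644.
At M' = 585: x* = 92.7188. Change: 92.7188 − 14.2644 = 78.4544.

Δx* = 78.4544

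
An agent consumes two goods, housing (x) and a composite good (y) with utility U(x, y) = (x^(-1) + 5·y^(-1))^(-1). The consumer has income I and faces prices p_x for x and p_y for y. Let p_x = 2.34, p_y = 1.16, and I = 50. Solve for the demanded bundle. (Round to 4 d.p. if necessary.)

x* = 8.3001, y* = 26.3601

MRS = MU_x/MU_y = (1/5)·(y/x)^(2). Set equal to p_x/p_y.
Hence y/x = (5·p_x/p_y)^(1/(2)), i.e. raised to the 0.5 power.
With the ratio pinned down, the budget gives x* = I/(p_x + p_y·(y/x)) and y* = (y/x)·x*.
Numerically y/x = 3.175879, so x* = 50/(2.34 + 1.16·3.175879) = 8.3001 and y* = 3.175879·8.3001 = 26.3601.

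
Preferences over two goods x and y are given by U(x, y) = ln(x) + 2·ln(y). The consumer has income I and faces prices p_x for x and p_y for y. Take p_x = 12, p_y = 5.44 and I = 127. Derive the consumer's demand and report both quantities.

x* = 3.5278, y* = 15.5637

MU_x/MU_y = (y)/(2·x); tangency sets this equal to p_x/p_y.
So p_y·y = 2·p_x·x; combined with the budget, a share 1/3 of income goes to x.
Demand: x*(p_x,p_y,I) = 1/3·I/p_x and y* = 2/3·I/p_y.
At p_x=12, p_y=5.44, I=127: x* = 1/3·127/12 = 3.5278, y* = 15.5637.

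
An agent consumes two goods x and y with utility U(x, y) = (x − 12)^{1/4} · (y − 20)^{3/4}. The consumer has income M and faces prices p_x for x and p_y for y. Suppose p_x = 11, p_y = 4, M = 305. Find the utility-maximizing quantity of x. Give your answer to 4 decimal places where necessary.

MRS = (1/3)·(y−20)/(x−12). Tangency with p_x/p_y gives y−20 = 3·(p_x/p_y)·(x−12).
Substituting into the budget: x* = 12 + 0.25·(M − 12·p_x − 20·p_y)/p_x, and y* = 20 + 0.75·(…)/p_y.
Discretionary income = 305 − 12·11 − 20·4 = 93; x* = 12 + 0.25·93/11 = 14.1136.

x* = 14.1136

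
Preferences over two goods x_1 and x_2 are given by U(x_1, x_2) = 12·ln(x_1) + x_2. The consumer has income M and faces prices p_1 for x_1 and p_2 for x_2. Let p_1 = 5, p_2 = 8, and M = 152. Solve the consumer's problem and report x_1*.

Set MRS = p_1/p_2: (12/x_1)/1 = p_1/p_2.
So x_1*(p_1,p_2) = 12·p_2/p_1, independent of income; and x_2* = (M − 12·p_2)/p_2.
At the given prices: x_1* = 12·8/5 = 19.2.

x_1* = 19.2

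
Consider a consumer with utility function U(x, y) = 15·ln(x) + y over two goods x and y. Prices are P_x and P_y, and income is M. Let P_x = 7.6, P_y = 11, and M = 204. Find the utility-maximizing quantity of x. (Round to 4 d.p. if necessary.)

x* = 21.7105

MU_x = 15/x, MU_y = 1. Tangency: 15/x = P_x/P_y.
So x*(P_x,P_y) = 15·P_y/P_x, independent of income; and y* = (M − 15·P_y)/P_y.
At the given prices: x* = 15·11/7.6 = 21.7105.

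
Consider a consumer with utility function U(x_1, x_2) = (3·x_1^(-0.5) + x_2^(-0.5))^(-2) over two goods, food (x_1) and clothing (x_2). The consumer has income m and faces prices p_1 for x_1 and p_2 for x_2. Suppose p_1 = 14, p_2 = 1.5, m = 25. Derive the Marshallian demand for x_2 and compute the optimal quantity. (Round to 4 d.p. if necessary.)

MRS = MU_x_1/MU_x_2 = 3·(x_2/x_1)^(1.5). Set equal to p_1/p_2.
Hence x_2/x_1 = ((1/3)·p_1/p_2)^(1/(1.5)), i.e. raised to the 2/3 power.
Substitute x_2 = (x_2/x_1)·x_1 into the budget: x_1* = m/(p_1 + p_2·(x_2/x_1)).
Numerically x_2/x_1 = 2.131132, so x_1* = 25/(14 + 1.5·2.131132) = 1.4538 and x_2* = 2.131132·1.4538 = 3.0982.

x_2* = 3.0982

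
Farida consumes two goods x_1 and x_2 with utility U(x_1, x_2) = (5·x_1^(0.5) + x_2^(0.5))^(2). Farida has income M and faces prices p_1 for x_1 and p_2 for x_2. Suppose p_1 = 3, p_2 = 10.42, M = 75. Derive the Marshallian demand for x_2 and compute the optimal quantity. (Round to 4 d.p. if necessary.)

Numerically x_2/x_1 = 0.003316, so x_1* = 75/(3 + 10.42·0.003316) = 24.7154 and x_2* = 0.003316·24.7154 = 0.0819.

x_2* = 0.0819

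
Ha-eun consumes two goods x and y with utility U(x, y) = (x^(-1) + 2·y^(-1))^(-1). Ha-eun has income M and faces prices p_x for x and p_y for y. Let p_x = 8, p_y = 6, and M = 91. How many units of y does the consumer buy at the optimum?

y* = 8.3494

Numerically y/x = 1.632993, so x* = 91/(8 + 6·1.632993) = 5.1129 and y* = 1.632993·5.1129 = 8.3494.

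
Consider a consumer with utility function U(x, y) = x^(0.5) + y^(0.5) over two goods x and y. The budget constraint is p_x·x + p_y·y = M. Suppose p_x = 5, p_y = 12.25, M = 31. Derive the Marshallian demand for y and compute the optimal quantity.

MU_x ∝ x^(-0.5), MU_y ∝ y^(-0.5), so MRS = (y/x)^(0.5) = p_x/p_y.
Hence y/x = (p_x/p_y)^(1/(0.5)), i.e. raised to the 2 power.
Substitute y = (y/x)·x into the budget: x* = M/(p_x + p_y·(y/x)).
Numerically y/x = 0.166597, so x* = 31/(5 + 12.25·0.166597) = 4.4029 and y* = 0.166597·4.4029 = 0.7335.

y* = 0.7335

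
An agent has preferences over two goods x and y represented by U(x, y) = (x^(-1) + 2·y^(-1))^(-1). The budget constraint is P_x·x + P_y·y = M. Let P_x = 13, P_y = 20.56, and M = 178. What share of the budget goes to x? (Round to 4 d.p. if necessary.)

share on x = 0.3599

From the CES first-order condition, (1/2)·(y/x)^(2) = P_x/P_y.
Solve for the ratio: y/x = [2·P_x/P_y]^(0.5).
With the ratio pinned down, the budget gives x* = M/(P_x + P_y·(y/x)) and y* = (y/x)·x*.
Numerically y/x = 1.124541, so x* = 178/(13 + 20.56·1.124541) = 4.9279 and y* = 1.124541·4.9279 = 5.5417.
Expenditure on x: 13·4.9279 = 64.0632; share = 0.3599.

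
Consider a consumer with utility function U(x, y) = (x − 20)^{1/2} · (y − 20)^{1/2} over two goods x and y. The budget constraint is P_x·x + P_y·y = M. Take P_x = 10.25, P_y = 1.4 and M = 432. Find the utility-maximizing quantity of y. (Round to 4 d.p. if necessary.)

MRS = (y−20)/(x−20). Tangency with P_x/P_y gives y−20 = (P_x/P_y)·(x−20).
After buying the subsistence bundle (20, 20), a share 0.5 of the remaining income goes to x: x* = 20 + 0.5·(M − 20P_x − 20P_y)/P_x.
Discretionary income = 432 − 20·10.25 − 20·1.4 = 199; y* = 20 + 0.5·199/1.4 = 91.0714.

y* = 91.0714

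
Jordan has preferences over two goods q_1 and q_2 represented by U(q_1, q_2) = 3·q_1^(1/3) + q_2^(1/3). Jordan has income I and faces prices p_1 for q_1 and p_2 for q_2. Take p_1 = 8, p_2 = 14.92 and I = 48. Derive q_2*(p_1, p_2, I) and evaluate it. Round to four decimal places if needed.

q_2* = 0.3974

From the CES first-order condition, 3·(q_2/q_1)^(2/3) = p_1/p_2.
Hence q_2/q_1 = ((1/3)·p_1/p_2)^(1/(2/3)), i.e. raised to the 1.5 power.
Substitute q_2 = (q_2/q_1)·q_1 into the budget: q_1* = I/(p_1 + p_2·(q_2/q_1)).
Numerically q_2/q_1 = 0.075561, so q_1* = 48/(8 + 14.92·0.075561) = 5.2589 and q_2* = 0.075561·5.2589 = 0.3974.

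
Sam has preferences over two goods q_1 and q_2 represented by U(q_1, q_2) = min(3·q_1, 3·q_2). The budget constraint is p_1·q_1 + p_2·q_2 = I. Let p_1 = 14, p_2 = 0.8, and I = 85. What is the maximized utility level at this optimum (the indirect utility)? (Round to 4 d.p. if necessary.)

With perfect complements, no substitution: consume in ratio q_1:q_2 = 3:3.
Budget: p_1·q_1 + p_2·q_1 = I, so (3·p_1 + 3·p_2)·q_1 = 3·I.
Demand: q_1*(p_1,p_2,I) = 3·I/(3·p_1 + 3·p_2), q_2* = 3·I/(3·p_1 + 3·p_2).
Here 3·14 + 3·0.8 = 44.4, giving q_1* = 5.7432 and q_2* = 5.7432.
Utility at the optimum: U(5.7432, 5.7432) = 17.2297.

V = 17.2297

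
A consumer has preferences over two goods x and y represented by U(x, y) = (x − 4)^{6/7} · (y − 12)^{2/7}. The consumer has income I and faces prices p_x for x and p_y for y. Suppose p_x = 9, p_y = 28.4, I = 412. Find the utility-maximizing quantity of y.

y* = 12.3099

Let x' = x−4, y' = y−12. MRS = 3·y'/x' = p_x/p_y.
Substituting into the budget: x* = 4 + 0.75·(I − 4·p_x − 12·p_y)/p_x, and y* = 12 + 0.25·(…)/p_y.
Discretionary income = 412 − 4·9 − 12·28.4 = 35.2; y* = 12 + 0.25·35.2/28.4 = 12.3099.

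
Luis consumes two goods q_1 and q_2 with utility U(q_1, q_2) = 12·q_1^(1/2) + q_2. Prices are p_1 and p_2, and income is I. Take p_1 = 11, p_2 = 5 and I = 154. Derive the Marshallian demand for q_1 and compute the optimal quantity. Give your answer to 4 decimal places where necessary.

MU_q_1 = 6/√q_1, MU_q_2 = 1. Tangency: 6/√q_1 = p_1/p_2.
Thus q_1* = (6·p_2/p_1)² — independent of I — with the rest of income spent on q_2.
Plugging in: q_1* = (6·5/11)² = 7.438.

q_1* = 7.438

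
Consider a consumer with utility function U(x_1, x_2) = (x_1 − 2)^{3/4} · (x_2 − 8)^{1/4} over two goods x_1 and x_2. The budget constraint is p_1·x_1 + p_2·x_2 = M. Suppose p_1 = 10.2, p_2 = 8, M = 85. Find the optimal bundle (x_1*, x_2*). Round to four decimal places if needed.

After buying the subsistence bundle (2, 8), a share 0.75 of the remaining income goes to x_1: x_1* = 2 + 0.75·(M − 2p_1 − 8p_2)/p_1.
Discretionary income = 85 − 2·10.2 − 8·8 = 0.6; x_1* = 2 + 0.75·0.6/10.2 = 2.0441; x_2* = 8 + 0.25·0.6/8 = 8.0188.

x_1* = 2.0441, x_2* = 8.0188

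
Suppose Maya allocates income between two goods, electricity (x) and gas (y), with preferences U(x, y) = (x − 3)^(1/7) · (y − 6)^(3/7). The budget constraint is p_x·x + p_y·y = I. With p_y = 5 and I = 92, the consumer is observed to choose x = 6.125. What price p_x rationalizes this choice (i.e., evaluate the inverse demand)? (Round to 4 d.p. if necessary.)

MRS = (1/3)·(y−6)/(x−3). Tangency with p_x/p_y gives y−6 = 3·(p_x/p_y)·(x−3).
After buying the subsistence bundle (3, 6), a share 0.25 of the remaining income goes to x: x* = 3 + 0.25·(I − 3p_x − 6p_y)/p_x.
Set x* = 6.125 in the demand function and solve for p_x: p_x = 4.

p_x = 4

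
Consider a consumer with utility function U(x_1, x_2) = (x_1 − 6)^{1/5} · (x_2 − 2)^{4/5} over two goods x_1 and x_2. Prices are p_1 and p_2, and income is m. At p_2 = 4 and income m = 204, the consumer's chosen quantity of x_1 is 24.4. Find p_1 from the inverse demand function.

Let x_1' = x_1−6, x_2' = x_2−2. MRS = (1/4)·x_2'/x_1' = p_1/p_2.
After buying the subsistence bundle (6, 2), a share 0.2 of the remaining income goes to x_1: x_1* = 6 + 0.2·(m − 6p_1 − 2p_2)/p_1.
Set x_1* = 24.4 in the demand function and solve for p_1: p_1 = 2.

p_1 = 2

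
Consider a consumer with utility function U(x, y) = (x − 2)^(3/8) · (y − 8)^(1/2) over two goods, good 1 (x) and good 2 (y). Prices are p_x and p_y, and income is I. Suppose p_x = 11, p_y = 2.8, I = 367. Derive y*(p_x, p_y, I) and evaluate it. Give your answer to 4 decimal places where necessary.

After buying the subsistence bundle (2, 8), a share 3/7 of the remaining income goes to x: x* = 2 + 3/7·(I − 2p_x − 8p_y)/p_x.
Discretionary income = 367 − 2·11 − 8·2.8 = 322.6; y* = 8 + 4/7·322.6/2.8 = 73.8367.

y* = 73.8367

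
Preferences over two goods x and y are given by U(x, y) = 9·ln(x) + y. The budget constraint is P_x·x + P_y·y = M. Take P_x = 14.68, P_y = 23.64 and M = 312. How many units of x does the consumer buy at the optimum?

x* = 14.4932

MU_x = 9/x, MU_y = 1. Tangency: 9/x = P_x/P_y.
So x*(P_x,P_y) = 9·P_y/P_x, independent of income; and y* = (M − 9·P_y)/P_y.
At the given prices: x* = 9·23.64/14.68 = 14.4932.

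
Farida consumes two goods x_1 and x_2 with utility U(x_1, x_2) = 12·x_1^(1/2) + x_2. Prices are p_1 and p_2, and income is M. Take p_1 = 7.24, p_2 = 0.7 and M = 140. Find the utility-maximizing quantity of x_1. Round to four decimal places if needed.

Set MRS = p_1/p_2: 6·x_1^(−1/2) = p_1/p_2.
Solve: √x_1 = 6·p_2/p_1, so x_1*(p_1,p_2) = (6·p_2/p_1)², and x_2* = (M − p_1·x_1*)/p_2.
Plugging in: x_1* = (6·0.7/7.24)² = 0.3365.

x_1* = 0.3365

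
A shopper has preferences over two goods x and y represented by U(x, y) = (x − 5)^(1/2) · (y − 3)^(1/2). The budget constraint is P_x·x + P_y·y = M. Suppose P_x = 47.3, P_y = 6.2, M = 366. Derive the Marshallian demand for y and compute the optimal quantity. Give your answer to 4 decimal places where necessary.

Let x' = x−5, y' = y−3. MRS = y'/x' = P_x/P_y.
Substituting into the budget: x* = 5 + 0.5·(M − 5·P_x − 3·P_y)/P_x, and y* = 3 + 0.5·(…)/P_y.
Discretionary income = 366 − 5·47.3 − 3·6.2 = 110.9; y* = 3 + 0.5·110.9/6.2 = 11.9435.

y* = 11.9435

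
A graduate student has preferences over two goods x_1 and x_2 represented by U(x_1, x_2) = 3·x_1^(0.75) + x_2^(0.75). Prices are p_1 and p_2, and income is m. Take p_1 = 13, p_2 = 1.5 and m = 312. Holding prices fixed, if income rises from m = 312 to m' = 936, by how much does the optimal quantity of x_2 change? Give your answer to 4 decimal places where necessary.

Δx_2* = 369.9649

Substitute x_2 = (x_2/x_1)·x_1 into the budget: x_1* = m/(p_1 + p_2·(x_2/x_1)).
Numerically x_2/x_1 = 69.650358, so x_1* = 312/(13 + 1.5·69.650358) = 2.6559 and x_2* = 69.650358·2.6559 = 184.9824.
At m' = 936: x_2* = 554.9473. Change: 554.9473 − 184.9824 = 369.9649.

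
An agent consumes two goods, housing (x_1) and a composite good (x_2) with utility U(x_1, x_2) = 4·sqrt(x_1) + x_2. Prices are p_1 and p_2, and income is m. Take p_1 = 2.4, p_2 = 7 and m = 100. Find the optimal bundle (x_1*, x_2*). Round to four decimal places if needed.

x_1* = 34.0278, x_2* = 2.619

Solve: √x_1 = 2·p_2/p_1, so x_1*(p_1,p_2) = (2·p_2/p_1)², and x_2* = (m − p_1·x_1*)/p_2.
Plugging in: x_1* = (2·7/2.4)² = 34.0278, x_2* = 2.619.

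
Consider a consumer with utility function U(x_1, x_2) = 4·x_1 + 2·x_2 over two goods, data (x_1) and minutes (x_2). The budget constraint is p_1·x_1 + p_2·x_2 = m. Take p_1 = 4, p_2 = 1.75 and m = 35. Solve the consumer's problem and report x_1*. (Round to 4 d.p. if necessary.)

Linear utility — the consumer picks whichever good has higher MU/price: 4/4 = 1 vs 2/1.75 = 1.1429.
x_2 gives more utility per dollar, so spend all income on x_2: x_2* = m/p_2, x_1* = 0.
Numerically: x_1* = 0, x_2* = 20.

x_1* = 0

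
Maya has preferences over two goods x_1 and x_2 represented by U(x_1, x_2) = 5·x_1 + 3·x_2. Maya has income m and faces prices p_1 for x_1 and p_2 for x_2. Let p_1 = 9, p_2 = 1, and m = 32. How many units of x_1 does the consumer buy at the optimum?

x_1* = 0

Perfect substitutes: compare marginal utility per dollar. 5/p_1 vs 3/p_2 → 0.5556 vs 3.
x_2 gives more utility per dollar, so spend all income on x_2: x_2* = m/p_2, x_1* = 0.
Numerically: x_1* = 0, x_2* = 32.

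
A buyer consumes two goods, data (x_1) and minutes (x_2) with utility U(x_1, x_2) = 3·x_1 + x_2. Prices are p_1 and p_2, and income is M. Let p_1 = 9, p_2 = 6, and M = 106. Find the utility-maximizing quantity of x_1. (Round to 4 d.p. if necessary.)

Perfect substitutes: compare marginal utility per dollar. 3/p_1 vs 1/p_2 → 0.3333 vs 0.1667.
x_1 gives more utility per dollar, so spend all income on x_1: x_1* = M/p_1, x_2* = 0.
Numerically: x_1* = 11.7778, x_2* = 0.

x_1* = 11.7778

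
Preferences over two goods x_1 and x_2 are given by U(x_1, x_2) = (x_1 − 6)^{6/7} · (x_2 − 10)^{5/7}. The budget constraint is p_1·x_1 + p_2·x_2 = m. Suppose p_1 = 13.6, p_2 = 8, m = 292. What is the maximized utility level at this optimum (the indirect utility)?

After buying the subsistence bundle (6, 10), a share 6/11 of the remaining income goes to x_1: x_1* = 6 + 6/11·(m − 6p_1 − 10p_2)/p_1.
Discretionary income = 292 − 6·13.6 − 10·8 = 130.4; x_1* = 6 + 6/11·130.4/13.6 = 11.2299; x_2* = 10 + 5/11·130.4/8 = 17.4091.
Utility at the optimum: U(11.2299, 17.4091) = 17.263.

V = 17.263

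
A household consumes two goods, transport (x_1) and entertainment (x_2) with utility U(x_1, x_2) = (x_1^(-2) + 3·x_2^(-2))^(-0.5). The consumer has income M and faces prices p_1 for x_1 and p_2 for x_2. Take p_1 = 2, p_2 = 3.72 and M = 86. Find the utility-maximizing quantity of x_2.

x_2* = 15.8514

From the CES first-order condition, (1/3)·(x_2/x_1)^(3) = p_1/p_2.
Solve for the ratio: x_2/x_1 = [3·p_1/p_2]^(1/3).
Substitute x_2 = (x_2/x_1)·x_1 into the budget: x_1* = M/(p_1 + p_2·(x_2/x_1)).
Numerically x_2/x_1 = 1.172743, so x_1* = 86/(2 + 3.72·1.172743) = 13.5165 and x_2* = 1.172743·13.5165 = 15.8514.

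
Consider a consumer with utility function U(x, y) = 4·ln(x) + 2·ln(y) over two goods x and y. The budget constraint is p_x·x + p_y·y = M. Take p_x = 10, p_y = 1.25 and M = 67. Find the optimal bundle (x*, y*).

Demand: x*(p_x,p_y,M) = 2/3·M/p_x and y* = 1/3·M/p_y.
At p_x=10, p_y=1.25, M=67: x* = 2/3·67/10 = 4.4667, y* = 17.8667.

x* = 4.4667, y* = 17.8667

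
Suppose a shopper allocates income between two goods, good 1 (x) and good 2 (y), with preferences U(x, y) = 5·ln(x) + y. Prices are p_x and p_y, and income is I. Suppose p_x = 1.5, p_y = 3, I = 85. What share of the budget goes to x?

share on x = 0.1765

MU_x = 5/x, MU_y = 1. Tangency: 5/x = p_x/p_y.
So x*(p_x,p_y) = 5·p_y/p_x, independent of income; and y* = (I − 5·p_y)/p_y.
At the given prices: x* = 5·3/1.5 = 10, and y* = 23.3333.
Expenditure on x: 1.5·10 = 15; share = 0.1765.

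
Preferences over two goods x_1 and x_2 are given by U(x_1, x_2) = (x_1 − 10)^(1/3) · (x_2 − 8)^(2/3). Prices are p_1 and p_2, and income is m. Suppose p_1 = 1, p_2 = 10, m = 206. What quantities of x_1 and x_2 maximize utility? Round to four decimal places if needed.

Discretionary income = 206 − 10·1 − 8·10 = 116; x_1* = 10 + 1/3·116/1 = 48.6667; x_2* = 8 + 2/3·116/10 = 15.7333.

x_1* = 48.6667, x_2* = 15.7333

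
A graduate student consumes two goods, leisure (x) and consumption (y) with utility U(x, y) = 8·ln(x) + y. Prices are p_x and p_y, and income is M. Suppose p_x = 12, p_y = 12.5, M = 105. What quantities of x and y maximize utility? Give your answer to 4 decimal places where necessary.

x* = 8.3333, y* = 0.4

Set MRS = p_x/p_y: (8/x)/1 = p_x/p_y.
So x*(p_x,p_y) = 8·p_y/p_x, independent of income; and y* = (M − 8·p_y)/p_y.
At the given prices: x* = 8·12.5/12 = 8.3333, and y* = 0.4.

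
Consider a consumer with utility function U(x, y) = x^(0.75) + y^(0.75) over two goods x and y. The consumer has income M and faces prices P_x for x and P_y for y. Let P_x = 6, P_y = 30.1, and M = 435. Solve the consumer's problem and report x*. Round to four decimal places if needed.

x* = 71.9303

MRS = MU_x/MU_y = (y/x)^(0.25). Set equal to P_x/P_y.
Hence y/x = (P_x/P_y)^(1/(0.25)), i.e. raised to the 4 power.
With the ratio pinned down, the budget gives x* = M/(P_x + P_y·(y/x)) and y* = (y/x)·x*.
Numerically y/x = 0.001579, so x* = 435/(6 + 30.1·0.001579) = 71.9303.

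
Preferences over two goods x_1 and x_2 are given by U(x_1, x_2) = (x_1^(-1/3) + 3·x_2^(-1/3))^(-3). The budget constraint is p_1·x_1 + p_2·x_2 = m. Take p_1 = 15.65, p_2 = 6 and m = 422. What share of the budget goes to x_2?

MU_x_1 ∝ x_1^(-4/3), MU_x_2 ∝ 3·x_2^(-4/3), so MRS = (1/3)·(x_2/x_1)^(4/3) = p_1/p_2.
Solve for the ratio: x_2/x_1 = [3·p_1/p_2]^(0.75).
With the ratio pinned down, the budget gives x_1* = m/(p_1 + p_2·(x_2/x_1)) and x_2* = (x_2/x_1)·x_1*.
Numerically x_2/x_1 = 4.678571, so x_1* = 422/(15.65 + 6·4.678571) = 9.652 and x_2* = 4.678571·9.652 = 45.1577.
Expenditure on x_2: 6·45.1577 = 270.9459; share = 0.6421.

share on x_2 = 0.6421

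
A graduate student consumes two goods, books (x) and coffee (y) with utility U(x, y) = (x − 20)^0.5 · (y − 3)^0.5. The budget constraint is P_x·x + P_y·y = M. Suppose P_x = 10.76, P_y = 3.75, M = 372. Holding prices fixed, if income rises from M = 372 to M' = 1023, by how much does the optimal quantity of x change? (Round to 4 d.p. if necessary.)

Δx* = 30.2509

Let x' = x−20, y' = y−3. MRS = y'/x' = P_x/P_y.
After buying the subsistence bundle (20, 3), a share 0.5 of the remaining income goes to x: x* = 20 + 0.5·(M − 20P_x − 3P_y)/P_x.
Discretionary income = 372 − 20·10.76 − 3·3.75 = 145.55; x* = 20 + 0.5·145.55/10.76 = 26.7635.
At M' = 1023: x* = 57.0144. Change: 57.0144 − 26.7635 = 30.2509.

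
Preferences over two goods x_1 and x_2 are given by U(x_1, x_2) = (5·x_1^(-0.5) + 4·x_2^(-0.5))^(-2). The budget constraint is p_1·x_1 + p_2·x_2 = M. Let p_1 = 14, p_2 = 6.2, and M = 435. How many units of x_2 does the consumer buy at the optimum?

x_2* = 27.8157

MU_x_1 ∝ 5·x_1^(-1.5), MU_x_2 ∝ 4·x_2^(-1.5), so MRS = (5/4)·(x_2/x_1)^(1.5) = p_1/p_2.
Hence x_2/x_1 = ((4/5)·p_1/p_2)^(1/(1.5)), i.e. raised to the 2/3 power.
With the ratio pinned down, the budget gives x_1* = M/(p_1 + p_2·(x_2/x_1)) and x_2* = (x_2/x_1)·x_1*.
Numerically x_2/x_1 = 1.483261, so x_1* = 435/(14 + 6.2·1.483261) = 18.7531 and x_2* = 1.483261·18.7531 = 27.8157.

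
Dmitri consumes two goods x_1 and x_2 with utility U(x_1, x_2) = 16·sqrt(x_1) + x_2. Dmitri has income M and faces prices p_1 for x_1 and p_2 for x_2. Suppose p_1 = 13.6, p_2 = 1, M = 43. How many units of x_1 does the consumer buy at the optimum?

Utility is quasi-linear in x_2; the FOC for x_1 is 8/√x_1 = p_1/p_2.
Solve: √x_1 = 8·p_2/p_1, so x_1*(p_1,p_2) = (8·p_2/p_1)², and x_2* = (M − p_1·x_1*)/p_2.
Plugging in: x_1* = (8·1/13.6)² = 0.346.

x_1* = 0.346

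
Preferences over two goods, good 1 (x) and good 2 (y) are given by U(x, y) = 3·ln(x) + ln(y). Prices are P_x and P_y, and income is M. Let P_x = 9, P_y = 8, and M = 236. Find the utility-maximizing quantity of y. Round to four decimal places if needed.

y* = 7.375

Tangency: MRS = 3·y/x = P_x/P_y.
Rearranging, P_y·y = (1/3)·P_x·x. Substituting into the budget gives P_x·x·(1 + (1/3)) = M.
Demand: x*(P_x,P_y,M) = 0.75·M/P_x and y* = 0.25·M/P_y.
At P_x=9, P_y=8, M=236: y* = 0.25·236/8 = 7.375.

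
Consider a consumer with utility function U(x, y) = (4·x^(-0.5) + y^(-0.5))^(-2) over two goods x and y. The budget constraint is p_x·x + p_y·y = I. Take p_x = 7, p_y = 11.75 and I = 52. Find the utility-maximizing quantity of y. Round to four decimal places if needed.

y* = 1.4183

MU_x ∝ 4·x^(-1.5), MU_y ∝ y^(-1.5), so MRS = 4·(y/x)^(1.5) = p_x/p_y.
Solve for the ratio: y/x = [(1/4)·p_x/p_y]^(2/3).
Substitute y = (y/x)·x into the budget: x* = I/(p_x + p_y·(y/x)).
Numerically y/x = 0.280974, so x* = 52/(7 + 11.75·0.280974) = 5.0478 and y* = 0.280974·5.0478 = 1.4183.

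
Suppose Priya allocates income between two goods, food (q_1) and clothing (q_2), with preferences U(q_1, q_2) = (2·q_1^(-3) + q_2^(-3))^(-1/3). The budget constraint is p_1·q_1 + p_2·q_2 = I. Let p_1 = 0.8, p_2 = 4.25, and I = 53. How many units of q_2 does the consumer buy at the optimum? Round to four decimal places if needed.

With the ratio pinned down, the budget gives q_1* = I/(p_1 + p_2·(q_2/q_1)) and q_2* = (q_2/q_1)·q_1*.
Numerically q_2/q_1 = 0.553883, so q_1* = 53/(0.8 + 4.25·0.553883) = 16.8041 and q_2* = 0.553883·16.8041 = 9.3075.

q_2* = 9.3075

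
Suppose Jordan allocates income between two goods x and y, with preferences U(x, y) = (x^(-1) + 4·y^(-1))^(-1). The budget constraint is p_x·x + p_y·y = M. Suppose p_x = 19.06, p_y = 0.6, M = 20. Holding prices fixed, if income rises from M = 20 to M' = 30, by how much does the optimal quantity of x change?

Δx* = 0.3872

With the ratio pinned down, the budget gives x* = M/(p_x + p_y·(y/x)) and y* = (y/x)·x*.
Numerically y/x = 11.272385, so x* = 20/(19.06 + 0.6·11.272385) = 0.7745.
At M' = 30: x* = 1.1617. Change: 1.1617 − 0.7745 = 0.3872.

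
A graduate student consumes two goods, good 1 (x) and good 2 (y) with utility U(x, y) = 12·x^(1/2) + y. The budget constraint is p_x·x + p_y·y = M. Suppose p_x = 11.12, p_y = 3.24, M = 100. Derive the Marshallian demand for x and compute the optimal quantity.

Plugging in: x* = (6·3.24/11.12)² = 3.0562.

x* = 3.0562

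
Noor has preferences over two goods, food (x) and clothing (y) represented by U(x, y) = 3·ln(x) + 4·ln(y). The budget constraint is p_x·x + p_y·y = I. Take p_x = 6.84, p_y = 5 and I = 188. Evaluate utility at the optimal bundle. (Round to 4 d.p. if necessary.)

V = 19.6686

The MRS is (3/4)·y/x. Set MRS = p_x/p_y.
So 3·p_y·y = 4·p_x·x; combined with the budget, a share 3/7 of income goes to x.
Demand: x*(p_x,p_y,I) = 3/7·I/p_x and y* = 4/7·I/p_y.
At p_x=6.84, p_y=5, I=188: x* = 3/7·188/6.84 = 11.7794, y* = 21.4857.
Utility at the optimum: U(11.7794, 21.4857) = 19.6686.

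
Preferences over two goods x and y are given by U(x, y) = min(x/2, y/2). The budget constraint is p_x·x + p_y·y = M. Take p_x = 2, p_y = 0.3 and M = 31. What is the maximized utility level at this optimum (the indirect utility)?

V = 6.7391

With perfect complements, no substitution: consume in ratio x:y = 2:2.
Budget: p_x·x + p_y·x = M, so (2·p_x + 2·p_y)·x = 2·M.
Demand: x*(p_x,p_y,M) = 2·M/(2·p_x + 2·p_y), y* = 2·M/(2·p_x + 2·p_y).
Here 2·2 + 2·0.3 = 4.6, giving x* = 13.4783 and y* = 13.4783.
Utility at the optimum: U(13.4783, 13.4783) = 6.7391.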